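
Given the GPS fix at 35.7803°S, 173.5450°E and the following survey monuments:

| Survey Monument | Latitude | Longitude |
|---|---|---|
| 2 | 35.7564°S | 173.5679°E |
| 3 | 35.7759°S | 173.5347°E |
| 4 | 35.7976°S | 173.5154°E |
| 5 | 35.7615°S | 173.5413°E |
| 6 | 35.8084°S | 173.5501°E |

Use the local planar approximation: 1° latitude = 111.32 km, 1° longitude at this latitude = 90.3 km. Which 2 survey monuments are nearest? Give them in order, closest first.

3, 5

Distances from 35.7803°S, 173.5450°E:
2: √((0.0239·111.32)² + (0.0229·90.3)²) = √(7.078516 + 4.276086) = 3.3697 km
3: √((0.0044·111.32)² + (-0.0103·90.3)²) = √(0.239912 + 0.865067) = 1.0512 km
4: √((-0.0173·111.32)² + (-0.0296·90.3)²) = √(3.708844 + 7.144287) = 3.2944 km
5: √((0.0188·111.32)² + (-0.0037·90.3)²) = √(4.379879 + 0.111629) = 2.1193 km
6: √((-0.0281·111.32)² + (0.0051·90.3)²) = √(9.784960 + 0.212088) = 3.1618 km
Sorted: 3 (1.0512 km) < 5 (2.1193 km) < 6 (3.1618 km) < 4 (3.2944 km) < …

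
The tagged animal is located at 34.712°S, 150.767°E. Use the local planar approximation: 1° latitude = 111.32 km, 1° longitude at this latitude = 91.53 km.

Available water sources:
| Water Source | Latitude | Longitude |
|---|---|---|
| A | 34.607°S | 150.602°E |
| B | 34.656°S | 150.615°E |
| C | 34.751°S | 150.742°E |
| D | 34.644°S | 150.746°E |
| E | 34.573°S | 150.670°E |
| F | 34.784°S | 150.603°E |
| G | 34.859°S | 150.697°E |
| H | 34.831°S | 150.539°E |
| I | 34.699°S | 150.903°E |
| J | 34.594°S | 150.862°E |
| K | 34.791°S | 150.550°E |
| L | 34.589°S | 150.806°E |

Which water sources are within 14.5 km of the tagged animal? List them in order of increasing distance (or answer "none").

C, D, I, L

Distances from 34.712°S, 150.767°E:
A: 19.097 km
B: 15.245 km
C: 4.908 km
D: 7.810 km
E: 17.840 km
F: 17.017 km
G: 17.574 km
H: 24.718 km
I: 12.532 km
J: 15.753 km
K: 21.722 km
L: 14.150 km
Threshold 14.5 km: C (4.908 km), D (7.810 km), I (12.532 km), L (14.150 km) are within range.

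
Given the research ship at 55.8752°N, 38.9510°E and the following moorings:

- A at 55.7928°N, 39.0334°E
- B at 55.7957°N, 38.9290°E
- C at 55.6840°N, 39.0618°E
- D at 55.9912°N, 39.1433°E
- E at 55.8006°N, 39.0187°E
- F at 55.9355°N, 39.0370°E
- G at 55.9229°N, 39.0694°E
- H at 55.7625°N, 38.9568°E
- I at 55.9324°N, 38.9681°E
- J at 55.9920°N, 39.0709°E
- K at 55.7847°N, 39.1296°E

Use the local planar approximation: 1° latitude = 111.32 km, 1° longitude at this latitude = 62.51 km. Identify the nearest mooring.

I

Distances from 55.8752°N, 38.9510°E:
A: √((-0.0824·111.32)² + (0.0824·62.51)²) = √(84.139673 + 26.530988) = 10.5200 km
B: √((-0.0795·111.32)² + (-0.0220·62.51)²) = √(78.321438 + 1.891230) = 8.9562 km
C: √((-0.1912·111.32)² + (0.1108·62.51)²) = √(453.025002 + 47.970972) = 22.3829 km
D: √((0.1160·111.32)² + (0.1923·62.51)²) = √(166.748668 + 144.496579) = 17.6421 km
E: √((-0.0746·111.32)² + (0.0677·62.51)²) = √(68.964255 + 17.909206) = 9.3206 km
F: √((0.0603·111.32)² + (0.0860·62.51)²) = √(45.058945 + 28.899871) = 8.5999 km
G: √((0.0477·111.32)² + (0.1184·62.51)²) = √(28.195718 + 54.777525) = 9.1090 km
H: √((-0.1127·111.32)² + (0.0058·62.51)²) = √(157.396194 + 0.131448) = 12.5510 km
I: √((0.0572·111.32)² + (0.0171·62.51)²) = √(40.545107 + 1.142592) = 6.4566 km
J: √((0.1168·111.32)² + (0.1199·62.51)²) = √(169.056581 + 56.174261) = 15.0077 km
K: √((-0.0905·111.32)² + (0.1786·62.51)²) = √(101.494744 + 124.641282) = 15.0378 km
Minimum: I at 6.4566 km.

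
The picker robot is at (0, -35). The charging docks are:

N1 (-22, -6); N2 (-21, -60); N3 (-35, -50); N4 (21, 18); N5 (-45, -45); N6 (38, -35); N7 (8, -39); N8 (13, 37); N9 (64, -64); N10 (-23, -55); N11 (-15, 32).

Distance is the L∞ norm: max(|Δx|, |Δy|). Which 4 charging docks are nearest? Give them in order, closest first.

N7, N10, N2, N1

Distances from (0, -35):
N1: 29
N2: 25
N3: 35
N4: 53
N5: 45
N6: 38
N7: 8
N8: 72
N9: 64
N10: 23
N11: 67
Sorted: N7 (8) < N10 (23) < N2 (25) < N1 (29) < N3 (35) < N6 (38) < …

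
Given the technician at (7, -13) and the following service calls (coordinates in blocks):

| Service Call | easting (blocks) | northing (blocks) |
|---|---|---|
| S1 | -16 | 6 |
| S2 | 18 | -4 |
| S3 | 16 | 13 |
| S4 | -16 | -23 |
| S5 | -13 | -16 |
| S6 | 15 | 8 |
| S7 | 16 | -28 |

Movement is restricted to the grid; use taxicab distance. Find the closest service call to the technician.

Distances from (7, -13):
S1: 42 blocks
S2: 20 blocks
S3: 35 blocks
S4: 33 blocks
S5: 23 blocks
S6: 29 blocks
S7: 24 blocks
Minimum: S2 at 20 blocks.

S2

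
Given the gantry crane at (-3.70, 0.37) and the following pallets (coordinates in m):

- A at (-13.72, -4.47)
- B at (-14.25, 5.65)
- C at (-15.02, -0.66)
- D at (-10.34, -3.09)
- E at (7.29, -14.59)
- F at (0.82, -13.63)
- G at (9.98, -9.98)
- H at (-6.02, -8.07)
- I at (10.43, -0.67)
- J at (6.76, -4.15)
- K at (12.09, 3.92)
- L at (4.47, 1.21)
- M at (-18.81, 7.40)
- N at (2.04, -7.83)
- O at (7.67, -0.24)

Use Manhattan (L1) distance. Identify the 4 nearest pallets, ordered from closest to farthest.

Distances from (-3.70, 0.37):
A: |-10.02| + |-4.84| = 10.02 + 4.84 = 14.86 m
B: |-10.55| + |5.28| = 10.55 + 5.28 = 15.83 m
C: |-11.32| + |-1.03| = 11.32 + 1.03 = 12.35 m
D: |-6.64| + |-3.46| = 6.64 + 3.46 = 10.10 m
E: |10.99| + |-14.96| = 10.99 + 14.96 = 25.95 m
F: |4.52| + |-14.00| = 4.52 + 14.00 = 18.52 m
G: |13.68| + |-10.35| = 13.68 + 10.35 = 24.03 m
H: |-2.32| + |-8.44| = 2.32 + 8.44 = 10.76 m
I: |14.13| + |-1.04| = 14.13 + 1.04 = 15.17 m
J: |10.46| + |-4.52| = 10.46 + 4.52 = 14.98 m
K: |15.79| + |3.55| = 15.79 + 3.55 = 19.34 m
L: |8.17| + |0.84| = 8.17 + 0.84 = 9.01 m
M: |-15.11| + |7.03| = 15.11 + 7.03 = 22.14 m
N: |5.74| + |-8.20| = 5.74 + 8.20 = 13.94 m
O: |11.37| + |-0.61| = 11.37 + 0.61 = 11.98 m
Sorted: L (9.01 m) < D (10.10 m) < H (10.76 m) < O (11.98 m) < C (12.35 m) < N (13.94 m) < …

L, D, H, O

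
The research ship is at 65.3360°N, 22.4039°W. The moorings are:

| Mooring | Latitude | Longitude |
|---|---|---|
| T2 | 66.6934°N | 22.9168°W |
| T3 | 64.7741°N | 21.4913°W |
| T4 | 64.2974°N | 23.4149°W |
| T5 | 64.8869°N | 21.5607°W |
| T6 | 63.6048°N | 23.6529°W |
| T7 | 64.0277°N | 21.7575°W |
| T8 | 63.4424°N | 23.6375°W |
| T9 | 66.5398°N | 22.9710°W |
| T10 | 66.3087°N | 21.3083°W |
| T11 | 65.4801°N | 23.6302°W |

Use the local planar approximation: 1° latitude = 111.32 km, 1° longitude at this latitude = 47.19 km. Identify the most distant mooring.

Distances from 65.3360°N, 22.4039°W:
T2: 153.0319 km
T3: 75.9423 km
T4: 125.0737 km
T5: 63.8958 km
T6: 201.5288 km
T7: 148.8001 km
T8: 218.6860 km
T9: 136.6530 km
T10: 119.9908 km
T11: 60.0513 km
Maximum: T8 at 218.6860 km.

T8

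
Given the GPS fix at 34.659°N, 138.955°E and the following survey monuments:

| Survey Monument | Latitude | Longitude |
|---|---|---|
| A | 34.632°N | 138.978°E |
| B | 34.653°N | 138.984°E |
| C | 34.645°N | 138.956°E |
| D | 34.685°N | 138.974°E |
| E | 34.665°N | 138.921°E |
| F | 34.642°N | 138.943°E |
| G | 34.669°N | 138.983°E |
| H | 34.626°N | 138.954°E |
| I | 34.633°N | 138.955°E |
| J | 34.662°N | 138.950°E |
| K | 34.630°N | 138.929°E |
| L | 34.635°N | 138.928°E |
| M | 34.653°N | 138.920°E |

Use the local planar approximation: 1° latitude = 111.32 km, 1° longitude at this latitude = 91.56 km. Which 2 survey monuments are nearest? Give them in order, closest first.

J, C

Distances from 34.659°N, 138.955°E:
A: √((-0.027·111.32)² + (0.023·91.56)²) = √(9.03387 + 4.43473) = 3.670 km
B: √((-0.006·111.32)² + (0.029·91.56)²) = √(0.44612 + 7.05030) = 2.738 km
C: √((-0.014·111.32)² + (0.001·91.56)²) = √(2.42886 + 0.00838) = 1.561 km
D: √((0.026·111.32)² + (0.019·91.56)²) = √(8.37709 + 3.02635) = 3.377 km
E: √((0.006·111.32)² + (-0.034·91.56)²) = √(0.44612 + 9.69102) = 3.184 km
F: √((-0.017·111.32)² + (-0.012·91.56)²) = √(3.58133 + 1.20719) = 2.188 km
G: √((0.010·111.32)² + (0.028·91.56)²) = √(1.23921 + 6.57246) = 2.795 km
H: √((-0.033·111.32)² + (-0.001·91.56)²) = √(13.49504 + 0.00838) = 3.675 km
I: √((-0.026·111.32)² + (0.000·91.56)²) = √(8.37709 + 0.00000) = 2.894 km
J: √((0.003·111.32)² + (-0.005·91.56)²) = √(0.11153 + 0.20958) = 0.567 km
K: √((-0.029·111.32)² + (-0.026·91.56)²) = √(10.42179 + 5.66707) = 4.011 km
L: √((-0.024·111.32)² + (-0.027·91.56)²) = √(7.13787 + 6.11138) = 3.640 km
M: √((-0.006·111.32)² + (-0.035·91.56)²) = √(0.44612 + 10.26946) = 3.273 km
Sorted: J (0.567 km) < C (1.561 km) < F (2.188 km) < B (2.738 km) < …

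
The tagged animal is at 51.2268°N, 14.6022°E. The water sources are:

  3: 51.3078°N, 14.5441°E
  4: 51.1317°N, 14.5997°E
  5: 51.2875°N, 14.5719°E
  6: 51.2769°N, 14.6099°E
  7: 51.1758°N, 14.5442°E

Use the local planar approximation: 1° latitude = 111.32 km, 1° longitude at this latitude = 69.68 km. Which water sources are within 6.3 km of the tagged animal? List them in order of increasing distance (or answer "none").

6

Distances from 51.2268°N, 14.6022°E:
3: 9.8841 km
4: 10.5880 km
5: 7.0793 km
6: 5.6029 km
7: 6.9689 km
Threshold 6.3 km: 6 (5.6029 km) is within range.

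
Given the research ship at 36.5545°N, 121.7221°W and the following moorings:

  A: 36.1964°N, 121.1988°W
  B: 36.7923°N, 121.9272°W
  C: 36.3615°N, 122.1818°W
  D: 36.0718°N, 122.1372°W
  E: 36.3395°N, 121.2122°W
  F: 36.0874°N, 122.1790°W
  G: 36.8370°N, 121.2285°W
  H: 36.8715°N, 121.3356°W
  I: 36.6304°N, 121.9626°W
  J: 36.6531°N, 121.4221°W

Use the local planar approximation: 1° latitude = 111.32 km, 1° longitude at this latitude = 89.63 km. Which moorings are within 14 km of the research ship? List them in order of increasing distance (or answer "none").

none

Distances from 36.5545°N, 121.7221°W:
A: 61.5552 km
B: 32.2289 km
C: 46.4680 km
D: 65.3575 km
E: 51.5900 km
F: 66.1877 km
G: 54.2795 km
H: 49.4504 km
I: 23.1528 km
J: 29.0430 km
Threshold 14 km: none within range.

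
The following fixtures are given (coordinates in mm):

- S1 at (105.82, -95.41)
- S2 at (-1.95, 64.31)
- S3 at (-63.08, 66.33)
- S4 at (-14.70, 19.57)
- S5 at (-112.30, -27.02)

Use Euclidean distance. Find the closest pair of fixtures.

Pairwise distances:
S1–S2: √((-107.77)² + (159.72)²) = √(11614.3729 + 25510.4784) = 192.68 mm
S1–S3: √((-168.90)² + (161.74)²) = √(28527.2100 + 26159.8276) = 233.85 mm
S1–S4: √((-120.52)² + (114.98)²) = √(14525.0704 + 13220.4004) = 166.57 mm
S1–S5: √((-218.12)² + (68.39)²) = √(47576.3344 + 4677.1921) = 228.59 mm
S2–S3: √((-61.13)² + (2.02)²) = √(3736.8769 + 4.0804) = 61.16 mm
S2–S4: √((-12.75)² + (-44.74)²) = √(162.5625 + 2001.6676) = 46.52 mm
S2–S5: √((-110.35)² + (-91.33)²) = √(12177.1225 + 8341.1689) = 143.24 mm
S3–S4: √((48.38)² + (-46.76)²) = √(2340.6244 + 2186.4976) = 67.28 mm
S3–S5: √((-49.22)² + (-93.35)²) = √(2422.6084 + 8714.2225) = 105.53 mm
S4–S5: √((-97.60)² + (-46.59)²) = √(9525.7600 + 2170.6281) = 108.15 mm
Closest pair: S2–S4 at 46.52 mm.

S2 and S4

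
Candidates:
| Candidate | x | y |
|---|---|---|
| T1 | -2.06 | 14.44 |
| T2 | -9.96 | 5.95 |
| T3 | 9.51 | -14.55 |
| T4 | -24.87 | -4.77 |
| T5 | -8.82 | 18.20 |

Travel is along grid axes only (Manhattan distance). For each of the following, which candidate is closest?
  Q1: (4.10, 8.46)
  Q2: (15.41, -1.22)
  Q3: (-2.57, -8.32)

Q1→T1; Q2→T3; Q3→T3

Q1 at (4.10, 8.46):
  T1: |-6.16| + |5.98| = 6.16 + 5.98 = 12.14
  T2: |-14.06| + |-2.51| = 14.06 + 2.51 = 16.57
  T3: |5.41| + |-23.01| = 5.41 + 23.01 = 28.42
  T4: |-28.97| + |-13.23| = 28.97 + 13.23 = 42.20
  T5: |-12.92| + |9.74| = 12.92 + 9.74 = 22.66
  → nearest: T1 (12.14)
Q2 at (15.41, -1.22):
  T1: |-17.47| + |15.66| = 17.47 + 15.66 = 33.13
  T2: |-25.37| + |7.17| = 25.37 + 7.17 = 32.54
  T3: |-5.90| + |-13.33| = 5.90 + 13.33 = 19.23
  T4: |-40.28| + |-3.55| = 40.28 + 3.55 = 43.83
  T5: |-24.23| + |19.42| = 24.23 + 19.42 = 43.65
  → nearest: T3 (19.23)
Q3 at (-2.57, -8.32):
  T1: |0.51| + |22.76| = 0.51 + 22.76 = 23.27
  T2: |-7.39| + |14.27| = 7.39 + 14.27 = 21.66
  T3: |12.08| + |-6.23| = 12.08 + 6.23 = 18.31
  T4: |-22.30| + |3.55| = 22.30 + 3.55 = 25.85
  T5: |-6.25| + |26.52| = 6.25 + 26.52 = 32.77
  → nearest: T3 (18.31)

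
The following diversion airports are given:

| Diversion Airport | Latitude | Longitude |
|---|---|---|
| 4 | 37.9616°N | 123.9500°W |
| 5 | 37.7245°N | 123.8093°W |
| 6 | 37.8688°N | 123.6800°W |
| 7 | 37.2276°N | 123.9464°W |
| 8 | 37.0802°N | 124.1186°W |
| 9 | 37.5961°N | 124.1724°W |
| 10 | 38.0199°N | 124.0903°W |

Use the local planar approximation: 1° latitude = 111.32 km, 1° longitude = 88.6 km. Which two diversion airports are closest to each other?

Pairwise distances:
4–10: 14.0228 km
5–6: 19.7300 km
7–8: 22.4057 km
4–6: 26.0573 km
4–5: 29.1898 km
5–9: 35.2031 km
6–10: 40.0554 km
5–10: 41.2455 km
4–9: 45.2078 km
7–9: 45.6476 km
9–10: 47.7349 km
6–9: 53.1491 km
5–7: 56.6329 km
8–9: 57.6275 km
6–7: 75.1796 km
5–8: 76.7804 km
4–7: 81.7095 km
7–10: 89.1156 km
6–8: 96.0034 km
4–8: 99.2481 km
8–10: 104.6374 km
Closest pair: 4–10 at 14.0228 km.

4 and 10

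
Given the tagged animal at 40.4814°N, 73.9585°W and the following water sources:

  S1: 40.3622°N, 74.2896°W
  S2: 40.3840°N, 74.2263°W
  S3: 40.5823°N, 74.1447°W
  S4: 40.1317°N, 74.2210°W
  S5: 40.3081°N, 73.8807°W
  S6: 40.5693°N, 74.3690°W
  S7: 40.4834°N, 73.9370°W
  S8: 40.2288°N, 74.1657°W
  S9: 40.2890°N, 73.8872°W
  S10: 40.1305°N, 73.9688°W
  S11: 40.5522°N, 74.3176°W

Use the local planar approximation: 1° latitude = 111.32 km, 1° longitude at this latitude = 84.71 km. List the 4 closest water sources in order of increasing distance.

Distances from 40.4814°N, 73.9585°W:
S1: 31.0280 km
S2: 25.1433 km
S3: 19.3636 km
S4: 44.8318 km
S5: 20.3864 km
S6: 36.1240 km
S7: 1.8348 km
S8: 33.1477 km
S9: 22.2533 km
S10: 39.0719 km
S11: 31.4238 km
Sorted: S7 (1.8348 km) < S3 (19.3636 km) < S5 (20.3864 km) < S9 (22.2533 km) < S2 (25.1433 km) < S1 (31.0280 km) < …

S7, S3, S5, S9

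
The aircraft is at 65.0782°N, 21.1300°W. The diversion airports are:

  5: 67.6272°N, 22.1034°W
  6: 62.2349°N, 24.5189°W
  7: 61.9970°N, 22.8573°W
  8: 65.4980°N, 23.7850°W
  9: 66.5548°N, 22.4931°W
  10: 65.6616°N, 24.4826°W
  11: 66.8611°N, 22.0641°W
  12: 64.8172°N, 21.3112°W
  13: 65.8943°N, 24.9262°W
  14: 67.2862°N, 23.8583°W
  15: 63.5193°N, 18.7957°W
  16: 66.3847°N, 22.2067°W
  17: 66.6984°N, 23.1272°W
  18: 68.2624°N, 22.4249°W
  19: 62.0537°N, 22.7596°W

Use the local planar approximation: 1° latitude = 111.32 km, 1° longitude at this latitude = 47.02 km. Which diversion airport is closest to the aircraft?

12

Distances from 65.0782°N, 21.1300°W:
5: 287.4222 km
6: 354.3637 km
7: 352.4837 km
8: 133.2983 km
9: 176.4287 km
10: 170.4930 km
11: 203.2742 km
12: 30.2780 km
13: 200.2865 km
14: 277.2579 km
15: 205.3339 km
16: 153.9990 km
17: 203.3439 km
18: 359.6563 km
19: 345.2964 km
Minimum: 12 at 30.2780 km.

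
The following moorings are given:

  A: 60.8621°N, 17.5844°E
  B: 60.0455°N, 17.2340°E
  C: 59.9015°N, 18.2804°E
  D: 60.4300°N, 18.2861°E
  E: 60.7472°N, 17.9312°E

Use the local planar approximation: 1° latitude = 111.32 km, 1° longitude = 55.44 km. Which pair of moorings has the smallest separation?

Pairwise distances:
A–B: 92.9564 km
A–C: 113.6828 km
A–D: 61.8638 km
A–E: 23.0925 km
B–C: 60.1864 km
B–D: 72.3482 km
B–E: 87.1534 km
C–D: 58.8335 km
C–E: 96.1133 km
D–E: 40.4225 km
Closest pair: A–E at 23.0925 km.

A and E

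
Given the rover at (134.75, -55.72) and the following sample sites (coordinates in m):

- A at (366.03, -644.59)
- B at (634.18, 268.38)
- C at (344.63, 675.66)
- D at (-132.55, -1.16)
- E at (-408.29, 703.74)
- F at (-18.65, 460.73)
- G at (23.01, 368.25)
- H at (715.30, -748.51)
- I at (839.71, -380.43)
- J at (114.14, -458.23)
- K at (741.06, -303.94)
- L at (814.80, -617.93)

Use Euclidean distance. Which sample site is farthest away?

E

Distances from (134.75, -55.72):
A: √((231.28)² + (-588.87)²) = √(53490.4384 + 346767.8769) = 632.66 m
B: √((499.43)² + (324.10)²) = √(249430.3249 + 105040.8100) = 595.37 m
C: √((209.88)² + (731.38)²) = √(44049.6144 + 534916.7044) = 760.90 m
D: √((-267.30)² + (54.56)²) = √(71449.2900 + 2976.7936) = 272.81 m
E: √((-543.04)² + (759.46)²) = √(294892.4416 + 576779.4916) = 933.63 m
F: √((-153.40)² + (516.45)²) = √(23531.5600 + 266720.6025) = 538.75 m
G: √((-111.74)² + (423.97)²) = √(12485.8276 + 179750.5609) = 438.45 m
H: √((580.55)² + (-692.79)²) = √(337038.3025 + 479957.9841) = 903.88 m
I: √((704.96)² + (-324.71)²) = √(496968.6016 + 105436.5841) = 776.15 m
J: √((-20.61)² + (-402.51)²) = √(424.7721 + 162014.3001) = 403.04 m
K: √((606.31)² + (-248.22)²) = √(367611.8161 + 61613.1684) = 655.15 m
L: √((680.05)² + (-562.21)²) = √(462468.0025 + 316080.0841) = 882.35 m
Maximum: E at 933.63 m.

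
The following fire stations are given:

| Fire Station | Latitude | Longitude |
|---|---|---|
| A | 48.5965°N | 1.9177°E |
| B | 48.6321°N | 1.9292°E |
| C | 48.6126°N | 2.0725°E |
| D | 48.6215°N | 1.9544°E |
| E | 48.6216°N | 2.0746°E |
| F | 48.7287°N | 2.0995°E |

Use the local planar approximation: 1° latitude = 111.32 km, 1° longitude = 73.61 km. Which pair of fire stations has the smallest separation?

Pairwise distances:
A–B: 4.0524 km
A–C: 11.5349 km
A–D: 3.8785 km
A–E: 11.8826 km
A–F: 19.8912 km
B–C: 10.7694 km
B–D: 2.1985 km
B–E: 10.7665 km
B–F: 16.5162 km
C–D: 8.7496 km
C–E: 1.0137 km
C–F: 13.0762 km
D–E: 8.8479 km
D–F: 16.0153 km
E–F: 12.0624 km
Closest pair: C–E at 1.0137 km.

C and E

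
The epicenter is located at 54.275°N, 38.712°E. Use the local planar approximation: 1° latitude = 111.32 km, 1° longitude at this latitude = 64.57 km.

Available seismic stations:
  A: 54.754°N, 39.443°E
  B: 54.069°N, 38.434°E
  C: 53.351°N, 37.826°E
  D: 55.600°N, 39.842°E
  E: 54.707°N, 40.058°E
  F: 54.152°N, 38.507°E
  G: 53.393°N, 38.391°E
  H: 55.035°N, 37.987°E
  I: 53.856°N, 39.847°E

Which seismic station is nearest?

Distances from 54.275°N, 38.712°E:
A: 71.212 km
B: 29.122 km
C: 117.699 km
D: 164.559 km
E: 99.329 km
F: 19.045 km
G: 100.348 km
H: 96.691 km
I: 86.871 km
Minimum: F at 19.045 km.

F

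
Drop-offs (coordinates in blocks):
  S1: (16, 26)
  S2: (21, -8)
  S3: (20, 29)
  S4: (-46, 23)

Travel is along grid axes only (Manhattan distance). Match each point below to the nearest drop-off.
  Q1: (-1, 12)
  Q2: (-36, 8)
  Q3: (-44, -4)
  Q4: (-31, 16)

Q1→S1; Q2→S4; Q3→S4; Q4→S4

Q1 at (-1, 12):
  S1: |17| + |14| = 17 + 14 = 31 blocks
  S2: |22| + |-20| = 22 + 20 = 42 blocks
  S3: |21| + |17| = 21 + 17 = 38 blocks
  S4: |-45| + |11| = 45 + 11 = 56 blocks
  → nearest: S1 (31 blocks)
Q2 at (-36, 8):
  S1: |52| + |18| = 52 + 18 = 70 blocks
  S2: |57| + |-16| = 57 + 16 = 73 blocks
  S3: |56| + |21| = 56 + 21 = 77 blocks
  S4: |-10| + |15| = 10 + 15 = 25 blocks
  → nearest: S4 (25 blocks)
Q3 at (-44, -4):
  S1: |60| + |30| = 60 + 30 = 90 blocks
  S2: |65| + |-4| = 65 + 4 = 69 blocks
  S3: |64| + |33| = 64 + 33 = 97 blocks
  S4: |-2| + |27| = 2 + 27 = 29 blocks
  → nearest: S4 (29 blocks)
Q4 at (-31, 16):
  S1: |47| + |10| = 47 + 10 = 57 blocks
  S2: |52| + |-24| = 52 + 24 = 76 blocks
  S3: |51| + |13| = 51 + 13 = 64 blocks
  S4: |-15| + |7| = 15 + 7 = 22 blocks
  → nearest: S4 (22 blocks)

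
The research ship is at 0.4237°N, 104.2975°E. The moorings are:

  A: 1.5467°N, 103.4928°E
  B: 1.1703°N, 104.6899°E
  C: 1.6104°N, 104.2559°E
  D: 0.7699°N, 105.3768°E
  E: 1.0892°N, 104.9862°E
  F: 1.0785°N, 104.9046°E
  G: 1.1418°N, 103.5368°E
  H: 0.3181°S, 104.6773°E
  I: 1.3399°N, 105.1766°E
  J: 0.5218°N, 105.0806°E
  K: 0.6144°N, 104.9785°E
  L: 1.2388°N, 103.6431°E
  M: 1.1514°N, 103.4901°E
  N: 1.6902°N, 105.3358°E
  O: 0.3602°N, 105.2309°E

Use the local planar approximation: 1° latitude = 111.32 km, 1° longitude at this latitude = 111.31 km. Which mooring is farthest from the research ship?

N

Distances from 0.4237°N, 104.2975°E:
A: √((1.1230·111.32)² + (-0.8047·111.31)²) = √(15628.090153 + 8022.992166) = 153.7891 km
B: √((0.7466·111.32)² + (0.3924·111.31)²) = √(6907.523427 + 1907.771528) = 93.8898 km
C: √((1.1867·111.32)² + (-0.0416·111.31)²) = √(17451.319917 + 21.441493) = 132.1846 km
D: √((0.3462·111.32)² + (1.0793·111.31)²) = √(1485.253288 + 14432.870657) = 126.1670 km
E: √((0.6655·111.32)² + (0.6887·111.31)²) = √(5488.359046 + 5876.632485) = 106.6067 km
F: √((0.6548·111.32)² + (0.6071·111.31)²) = √(5313.292648 + 4566.556457) = 99.3974 km
G: √((0.7181·111.32)² + (-0.7607·111.31)²) = √(6390.226454 + 7169.604481) = 116.4467 km
H: √((-0.7418·111.32)² + (0.3798·111.31)²) = √(6818.989996 + 1787.221113) = 92.7697 km
I: √((0.9162·111.32)² + (0.8791·111.31)²) = √(10402.242410 + 9575.135437) = 141.3414 km
J: √((0.0981·111.32)² + (0.7831·111.31)²) = √(119.257146 + 7598.061657) = 87.8483 km
K: √((0.1907·111.32)² + (0.6810·111.31)²) = √(450.658723 + 5745.959880) = 78.7186 km
L: √((0.8151·111.32)² + (-0.6544·111.31)²) = √(8233.190829 + 5305.849741) = 116.3574 km
M: √((0.7277·111.32)² + (-0.8074·111.31)²) = √(6562.225425 + 8076.921382) = 120.9923 km
N: √((1.2665·111.32)² + (1.0383·111.31)²) = √(19877.272135 + 13357.158317) = 182.3031 km
O: √((-0.0635·111.32)² + (0.9334·111.31)²) = √(49.968216 + 10794.535492) = 104.1369 km
Maximum: N at 182.3031 km.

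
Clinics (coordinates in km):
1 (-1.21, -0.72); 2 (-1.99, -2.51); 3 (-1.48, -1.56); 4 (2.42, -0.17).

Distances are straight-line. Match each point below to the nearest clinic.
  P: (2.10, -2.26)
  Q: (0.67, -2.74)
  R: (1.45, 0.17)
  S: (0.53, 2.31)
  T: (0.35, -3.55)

P→4; Q→3; R→4; S→4; T→2

P at (2.10, -2.26):
  1: √((-3.31)² + (1.54)²) = √(10.956100 + 2.371600) = 3.6507 km
  2: √((-4.09)² + (-0.25)²) = √(16.728100 + 0.062500) = 4.0976 km
  3: √((-3.58)² + (0.70)²) = √(12.816400 + 0.490000) = 3.6478 km
  4: √((0.32)² + (2.09)²) = √(0.102400 + 4.368100) = 2.1144 km
  → nearest: 4 (2.1144 km)
Q at (0.67, -2.74):
  1: √((-1.88)² + (2.02)²) = √(3.534400 + 4.080400) = 2.7595 km
  2: √((-2.66)² + (0.23)²) = √(7.075600 + 0.052900) = 2.6699 km
  3: √((-2.15)² + (1.18)²) = √(4.622500 + 1.392400) = 2.4525 km
  4: √((1.75)² + (2.57)²) = √(3.062500 + 6.604900) = 3.1092 km
  → nearest: 3 (2.4525 km)
R at (1.45, 0.17):
  1: √((-2.66)² + (-0.89)²) = √(7.075600 + 0.792100) = 2.8049 km
  2: √((-3.44)² + (-2.68)²) = √(11.833600 + 7.182400) = 4.3607 km
  3: √((-2.93)² + (-1.73)²) = √(8.584900 + 2.992900) = 3.4026 km
  4: √((0.97)² + (-0.34)²) = √(0.940900 + 0.115600) = 1.0279 km
  → nearest: 4 (1.0279 km)
S at (0.53, 2.31):
  1: √((-1.74)² + (-3.03)²) = √(3.027600 + 9.180900) = 3.4941 km
  2: √((-2.52)² + (-4.82)²) = √(6.350400 + 23.232400) = 5.4390 km
  3: √((-2.01)² + (-3.87)²) = √(4.040100 + 14.976900) = 4.3608 km
  4: √((1.89)² + (-2.48)²) = √(3.572100 + 6.150400) = 3.1181 km
  → nearest: 4 (3.1181 km)
T at (0.35, -3.55):
  1: √((-1.56)² + (2.83)²) = √(2.433600 + 8.008900) = 3.2315 km
  2: √((-2.34)² + (1.04)²) = √(5.475600 + 1.081600) = 2.5607 km
  3: √((-1.83)² + (1.99)²) = √(3.348900 + 3.960100) = 2.7035 km
  4: √((2.07)² + (3.38)²) = √(4.284900 + 11.424400) = 3.9635 km
  → nearest: 2 (2.5607 km)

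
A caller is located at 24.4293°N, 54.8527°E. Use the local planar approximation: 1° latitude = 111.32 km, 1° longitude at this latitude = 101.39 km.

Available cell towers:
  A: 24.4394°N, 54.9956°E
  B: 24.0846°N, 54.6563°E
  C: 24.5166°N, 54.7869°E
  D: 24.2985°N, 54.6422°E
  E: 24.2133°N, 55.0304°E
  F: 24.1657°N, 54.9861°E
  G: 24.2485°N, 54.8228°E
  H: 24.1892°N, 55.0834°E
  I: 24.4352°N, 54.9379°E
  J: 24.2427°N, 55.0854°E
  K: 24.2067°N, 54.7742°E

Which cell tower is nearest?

I

Distances from 24.4293°N, 54.8527°E:
A: √((0.0101·111.32)² + (0.1429·101.39)²) = √(1.264122 + 209.920428) = 14.5322 km
B: √((-0.3447·111.32)² + (-0.1964·101.39)²) = √(1472.410691 + 396.527410) = 43.2312 km
C: √((0.0873·111.32)² + (-0.0658·101.39)²) = √(94.444111 + 44.508405) = 11.7878 km
D: √((-0.1308·111.32)² + (-0.2105·101.39)²) = √(212.012703 + 455.506361) = 25.8364 km
E: √((-0.2160·111.32)² + (0.1777·101.39)²) = √(578.167796 + 324.612397) = 30.0463 km
F: √((-0.2636·111.32)² + (0.1334·101.39)²) = √(861.067519 + 182.937148) = 32.3111 km
G: √((-0.1808·111.32)² + (-0.0299·101.39)²) = √(405.082282 + 9.190362) = 20.3537 km
H: √((-0.2401·111.32)² + (0.2307·101.39)²) = √(714.382349 + 547.123583) = 35.5177 km
I: √((0.0059·111.32)² + (0.0852·101.39)²) = √(0.431370 + 74.622438) = 8.6634 km
J: √((-0.1866·111.32)² + (0.2327·101.39)²) = √(431.488946 + 556.651024) = 31.4347 km
K: √((-0.2226·111.32)² + (-0.0785·101.39)²) = √(614.040074 + 63.347512) = 26.0267 km
Minimum: I at 8.6634 km.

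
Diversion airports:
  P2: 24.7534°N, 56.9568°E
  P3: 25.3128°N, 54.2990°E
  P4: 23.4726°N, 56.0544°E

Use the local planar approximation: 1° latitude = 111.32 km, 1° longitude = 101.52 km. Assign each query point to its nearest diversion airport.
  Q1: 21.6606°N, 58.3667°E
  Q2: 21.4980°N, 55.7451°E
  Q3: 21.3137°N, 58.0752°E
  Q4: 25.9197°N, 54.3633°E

Q1→P4; Q2→P4; Q3→P4; Q4→P3

Q1 at 21.6606°N, 58.3667°E:
  P2: √((3.0928·111.32)² + (-1.4099·101.52)²) = √(118535.945636 + 20487.069430) = 372.8579 km
  P3: √((3.6522·111.32)² + (-4.0677·101.52)²) = √(165293.394909 + 170530.100922) = 579.5028 km
  P4: √((1.8120·111.32)² + (-2.3123·101.52)²) = √(40687.666396 + 55105.072300) = 309.5040 km
  → nearest: P4 (309.5040 km)
Q2 at 21.4980°N, 55.7451°E:
  P2: √((3.2554·111.32)² + (1.2117·101.52)²) = √(131327.329653 + 15131.899003) = 382.6999 km
  P3: √((3.8148·111.32)² + (-1.4461·101.52)²) = √(180339.118808 + 21552.610004) = 449.3236 km
  P4: √((1.9746·111.32)² + (0.3093·101.52)²) = √(48317.522847 + 985.968541) = 222.0439 km
  → nearest: P4 (222.0439 km)
Q3 at 21.3137°N, 58.0752°E:
  P2: √((3.4397·111.32)² + (-1.1184·101.52)²) = √(146618.080038 + 12891.324333) = 399.3863 km
  P3: √((3.9991·111.32)² + (-3.7762·101.52)²) = √(198185.065012 + 146964.754657) = 587.4945 km
  P4: √((2.1589·111.32)² + (-2.0208·101.52)²) = √(57757.907115 + 42087.185547) = 315.9827 km
  → nearest: P4 (315.9827 km)
Q4 at 25.9197°N, 54.3633°E:
  P2: √((-1.1663·111.32)² + (2.5935·101.52)²) = √(16856.482211 + 69322.740454) = 293.5630 km
  P3: √((-0.6069·111.32)² + (-0.0643·101.52)²) = √(4564.368193 + 42.611337) = 67.8747 km
  P4: √((-2.4471·111.32)² + (1.6911·101.52)²) = √(74207.846630 + 29474.184466) = 321.9969 km
  → nearest: P3 (67.8747 km)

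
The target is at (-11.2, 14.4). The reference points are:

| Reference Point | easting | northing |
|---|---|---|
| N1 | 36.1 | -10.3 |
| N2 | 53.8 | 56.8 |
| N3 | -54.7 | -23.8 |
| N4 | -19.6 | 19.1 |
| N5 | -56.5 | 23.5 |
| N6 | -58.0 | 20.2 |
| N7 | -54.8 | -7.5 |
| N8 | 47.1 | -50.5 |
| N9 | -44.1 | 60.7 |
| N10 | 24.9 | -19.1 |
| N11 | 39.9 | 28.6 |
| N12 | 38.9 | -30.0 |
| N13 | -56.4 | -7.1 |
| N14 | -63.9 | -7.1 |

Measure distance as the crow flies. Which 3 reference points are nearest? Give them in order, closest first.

Distances from (-11.2, 14.4):
N1: √((47.3)² + (-24.7)²) = √(2237.290 + 610.090) = 53.4
N2: √((65.0)² + (42.4)²) = √(4225.000 + 1797.760) = 77.6
N3: √((-43.5)² + (-38.2)²) = √(1892.250 + 1459.240) = 57.9
N4: √((-8.4)² + (4.7)²) = √(70.560 + 22.090) = 9.6
N5: √((-45.3)² + (9.1)²) = √(2052.090 + 82.810) = 46.2
N6: √((-46.8)² + (5.8)²) = √(2190.240 + 33.640) = 47.2
N7: √((-43.6)² + (-21.9)²) = √(1900.960 + 479.610) = 48.8
N8: √((58.3)² + (-64.9)²) = √(3398.890 + 4212.010) = 87.2
N9: √((-32.9)² + (46.3)²) = √(1082.410 + 2143.690) = 56.8
N10: √((36.1)² + (-33.5)²) = √(1303.210 + 1122.250) = 49.2
N11: √((51.1)² + (14.2)²) = √(2611.210 + 201.640) = 53.0
N12: √((50.1)² + (-44.4)²) = √(2510.010 + 1971.360) = 66.9
N13: √((-45.2)² + (-21.5)²) = √(2043.040 + 462.250) = 50.1
N14: √((-52.7)² + (-21.5)²) = √(2777.290 + 462.250) = 56.9
Sorted: N4 (9.6) < N5 (46.2) < N6 (47.2) < N7 (48.8) < N10 (49.2) < …

N4, N5, N6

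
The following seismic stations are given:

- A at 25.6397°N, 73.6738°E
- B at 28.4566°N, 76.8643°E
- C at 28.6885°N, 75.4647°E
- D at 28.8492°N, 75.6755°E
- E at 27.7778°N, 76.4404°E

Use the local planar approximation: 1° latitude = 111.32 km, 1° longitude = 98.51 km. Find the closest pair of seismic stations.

Pairwise distances:
C–D: √((0.1607·111.32)² + (0.2108·98.51)²) = √(320.020757 + 431.222935) = 27.4088 km
B–E: √((-0.6788·111.32)² + (-0.4239·98.51)²) = √(5709.920514 + 1743.763052) = 86.3347 km
B–D: √((0.3926·111.32)² + (-1.1888·98.51)²) = √(1910.059895 + 13714.444805) = 124.9980 km
C–E: √((-0.9107·111.32)² + (0.9757·98.51)²) = √(10277.726783 + 9238.325248) = 139.6999 km
B–C: √((0.2319·111.32)² + (-1.3996·98.51)²) = √(666.419801 + 19009.404222) = 140.2705 km
D–E: √((-1.0714·111.32)² + (0.7649·98.51)²) = √(14224.914981 + 5677.667559) = 141.0765 km
A–E: √((2.1381·111.32)² + (2.7666·98.51)²) = √(56650.327169 + 74276.833896) = 361.8386 km
A–C: √((3.0488·111.32)² + (1.7909·98.51)²) = √(115187.212038 + 31124.566480) = 382.5072 km
A–D: √((3.2095·111.32)² + (2.0017·98.51)²) = √(127650.098825 + 38882.897142) = 408.0845 km
A–B: √((2.8169·111.32)² + (3.1905·98.51)²) = √(98330.728093 + 98782.073048) = 443.9739 km
Closest pair: C–D at 27.4088 km.

C and D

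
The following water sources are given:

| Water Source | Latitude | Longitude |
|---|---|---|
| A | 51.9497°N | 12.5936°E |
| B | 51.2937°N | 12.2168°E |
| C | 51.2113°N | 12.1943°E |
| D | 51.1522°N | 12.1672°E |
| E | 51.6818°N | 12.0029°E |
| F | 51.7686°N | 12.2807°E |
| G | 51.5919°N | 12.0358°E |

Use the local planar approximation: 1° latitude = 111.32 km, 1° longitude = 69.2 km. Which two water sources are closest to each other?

Pairwise distances:
A–B: √((-0.6560·111.32)² + (-0.3768·69.2)²) = √(5332.784992 + 679.882679) = 77.5414 km
A–C: √((-0.7384·111.32)² + (-0.3993·69.2)²) = √(6756.624309 + 763.503108) = 86.7187 km
A–D: √((-0.7975·111.32)² + (-0.4264·69.2)²) = √(7881.480017 + 870.655967) = 93.5529 km
A–E: √((-0.2679·111.32)² + (-0.5907·69.2)²) = √(889.389141 + 1670.883347) = 50.5991 km
A–F: √((-0.1811·111.32)² + (-0.3129·69.2)²) = √(406.427697 + 468.838551) = 29.5849 km
A–G: √((-0.3578·111.32)² + (-0.5578·69.2)²) = √(1586.452479 + 1489.941472) = 55.4652 km
B–C: √((-0.0824·111.32)² + (-0.0225·69.2)²) = √(84.139673 + 2.424249) = 9.3040 km
B–D: √((-0.1415·111.32)² + (-0.0496·69.2)²) = √(248.118573 + 11.780821) = 16.1214 km
B–E: √((0.3881·111.32)² + (-0.2139·69.2)²) = √(1866.524440 + 219.095652) = 45.6686 km
B–F: √((0.4749·111.32)² + (0.0639·69.2)²) = √(2794.799999 + 19.553023) = 53.0505 km
B–G: √((0.2982·111.32)² + (-0.1810·69.2)²) = √(1101.949453 + 156.880635) = 35.4800 km
C–D: √((-0.0591·111.32)² + (-0.0271·69.2)²) = √(43.283399 + 3.516825) = 6.8411 km
C–E: √((0.4705·111.32)² + (-0.1914·69.2)²) = √(2743.251661 + 175.426846) = 54.0248 km
C–F: √((0.5573·111.32)² + (0.0864·69.2)²) = √(3848.792357 + 35.747006) = 62.3261 km
C–G: √((0.3806·111.32)² + (-0.1585·69.2)²) = √(1795.080641 + 120.301411) = 43.7651 km
D–E: √((0.5296·111.32)² + (-0.1643·69.2)²) = √(3475.700515 + 129.266895) = 60.0414 km
D–F: √((0.6164·111.32)² + (0.1135·69.2)²) = √(4708.381617 + 61.688458) = 69.0657 km
D–G: √((0.4397·111.32)² + (-0.1314·69.2)²) = √(2395.848358 + 82.680467) = 49.7848 km
E–F: √((0.0868·111.32)² + (0.2778·69.2)²) = √(93.365375 + 369.552949) = 21.5155 km
E–G: √((-0.0899·111.32)² + (0.0329·69.2)²) = √(100.153419 + 5.183272) = 10.2634 km
F–G: √((-0.1767·111.32)² + (-0.2449·69.2)²) = √(386.918499 + 287.203521) = 25.9639 km
Closest pair: C–D at 6.8411 km.

C and D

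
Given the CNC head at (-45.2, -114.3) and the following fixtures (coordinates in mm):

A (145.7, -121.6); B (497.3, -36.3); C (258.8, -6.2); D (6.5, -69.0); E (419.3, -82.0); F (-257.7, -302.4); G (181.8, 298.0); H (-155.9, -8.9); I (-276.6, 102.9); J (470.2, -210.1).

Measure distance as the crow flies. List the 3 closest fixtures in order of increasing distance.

Distances from (-45.2, -114.3):
A: √((190.9)² + (-7.3)²) = √(36442.810 + 53.290) = 191.0 mm
B: √((542.5)² + (78.0)²) = √(294306.250 + 6084.000) = 548.1 mm
C: √((304.0)² + (108.1)²) = √(92416.000 + 11685.610) = 322.6 mm
D: √((51.7)² + (45.3)²) = √(2672.890 + 2052.090) = 68.7 mm
E: √((464.5)² + (32.3)²) = √(215760.250 + 1043.290) = 465.6 mm
F: √((-212.5)² + (-188.1)²) = √(45156.250 + 35381.610) = 283.8 mm
G: √((227.0)² + (412.3)²) = √(51529.000 + 169991.290) = 470.7 mm
H: √((-110.7)² + (105.4)²) = √(12254.490 + 11109.160) = 152.9 mm
I: √((-231.4)² + (217.2)²) = √(53545.960 + 47175.840) = 317.4 mm
J: √((515.4)² + (-95.8)²) = √(265637.160 + 9177.640) = 524.2 mm
Sorted: D (68.7 mm) < H (152.9 mm) < A (191.0 mm) < F (283.8 mm) < I (317.4 mm) < …

D, H, A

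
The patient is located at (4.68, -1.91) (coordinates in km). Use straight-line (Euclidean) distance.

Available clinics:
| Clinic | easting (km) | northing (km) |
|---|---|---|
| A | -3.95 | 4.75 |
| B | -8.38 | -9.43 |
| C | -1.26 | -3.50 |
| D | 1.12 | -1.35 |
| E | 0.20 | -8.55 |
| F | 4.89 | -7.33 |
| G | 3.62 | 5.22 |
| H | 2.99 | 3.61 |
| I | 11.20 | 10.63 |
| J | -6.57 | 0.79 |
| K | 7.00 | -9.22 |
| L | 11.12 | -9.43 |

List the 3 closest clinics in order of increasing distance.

Distances from (4.68, -1.91):
A: √((-8.63)² + (6.66)²) = √(74.4769 + 44.3556) = 10.90 km
B: √((-13.06)² + (-7.52)²) = √(170.5636 + 56.5504) = 15.07 km
C: √((-5.94)² + (-1.59)²) = √(35.2836 + 2.5281) = 6.15 km
D: √((-3.56)² + (0.56)²) = √(12.6736 + 0.3136) = 3.60 km
E: √((-4.48)² + (-6.64)²) = √(20.0704 + 44.0896) = 8.01 km
F: √((0.21)² + (-5.42)²) = √(0.0441 + 29.3764) = 5.42 km
G: √((-1.06)² + (7.13)²) = √(1.1236 + 50.8369) = 7.21 km
H: √((-1.69)² + (5.52)²) = √(2.8561 + 30.4704) = 5.77 km
I: √((6.52)² + (12.54)²) = √(42.5104 + 157.2516) = 14.13 km
J: √((-11.25)² + (2.70)²) = √(126.5625 + 7.2900) = 11.57 km
K: √((2.32)² + (-7.31)²) = √(5.3824 + 53.4361) = 7.67 km
L: √((6.44)² + (-7.52)²) = √(41.4736 + 56.5504) = 9.90 km
Sorted: D (3.60 km) < F (5.42 km) < H (5.77 km) < C (6.15 km) < G (7.21 km) < …

D, F, H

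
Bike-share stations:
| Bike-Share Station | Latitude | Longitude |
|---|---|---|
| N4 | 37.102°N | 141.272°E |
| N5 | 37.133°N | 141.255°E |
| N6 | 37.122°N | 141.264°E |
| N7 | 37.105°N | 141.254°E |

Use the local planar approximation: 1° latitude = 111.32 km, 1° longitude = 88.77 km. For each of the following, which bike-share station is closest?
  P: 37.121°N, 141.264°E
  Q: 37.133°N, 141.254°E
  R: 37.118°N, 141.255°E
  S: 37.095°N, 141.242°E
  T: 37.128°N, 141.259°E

P at 37.121°N, 141.264°E:
  N4: √((-0.019·111.32)² + (0.008·88.77)²) = √(4.47356 + 0.50433) = 2.231 km
  N5: √((0.012·111.32)² + (-0.009·88.77)²) = √(1.78447 + 0.63829) = 1.557 km
  N6: √((0.001·111.32)² + (0.000·88.77)²) = √(0.01239 + 0.00000) = 0.111 km
  N7: √((-0.016·111.32)² + (-0.010·88.77)²) = √(3.17239 + 0.78801) = 1.990 km
  → nearest: N6 (0.111 km)
Q at 37.133°N, 141.254°E:
  N4: √((-0.031·111.32)² + (0.018·88.77)²) = √(11.90885 + 2.55316) = 3.803 km
  N5: √((0.000·111.32)² + (0.001·88.77)²) = √(0.00000 + 0.00788) = 0.089 km
  N6: √((-0.011·111.32)² + (0.010·88.77)²) = √(1.49945 + 0.78801) = 1.512 km
  N7: √((-0.028·111.32)² + (0.000·88.77)²) = √(9.71544 + 0.00000) = 3.117 km
  → nearest: N5 (0.089 km)
R at 37.118°N, 141.255°E:
  N4: √((-0.016·111.32)² + (0.017·88.77)²) = √(3.17239 + 2.27735) = 2.334 km
  N5: √((0.015·111.32)² + (0.000·88.77)²) = √(2.78823 + 0.00000) = 1.670 km
  N6: √((0.004·111.32)² + (0.009·88.77)²) = √(0.19827 + 0.63829) = 0.915 km
  N7: √((-0.013·111.32)² + (-0.001·88.77)²) = √(2.09427 + 0.00788) = 1.450 km
  → nearest: N6 (0.915 km)
S at 37.095°N, 141.242°E:
  N4: √((0.007·111.32)² + (0.030·88.77)²) = √(0.60721 + 7.09210) = 2.775 km
  N5: √((0.038·111.32)² + (0.013·88.77)²) = √(17.89425 + 1.33174) = 4.385 km
  N6: √((0.027·111.32)² + (0.022·88.77)²) = √(9.03387 + 3.81397) = 3.584 km
  N7: √((0.010·111.32)² + (0.012·88.77)²) = √(1.23921 + 1.13474) = 1.541 km
  → nearest: N7 (1.541 km)
T at 37.128°N, 141.259°E:
  N4: √((-0.026·111.32)² + (0.013·88.77)²) = √(8.37709 + 1.33174) = 3.116 km
  N5: √((0.005·111.32)² + (-0.004·88.77)²) = √(0.30980 + 0.12608) = 0.660 km
  N6: √((-0.006·111.32)² + (0.005·88.77)²) = √(0.44612 + 0.19700) = 0.802 km
  N7: √((-0.023·111.32)² + (-0.005·88.77)²) = √(6.55544 + 0.19700) = 2.599 km
  → nearest: N5 (0.660 km)

P→N6; Q→N5; R→N6; S→N7; T→N5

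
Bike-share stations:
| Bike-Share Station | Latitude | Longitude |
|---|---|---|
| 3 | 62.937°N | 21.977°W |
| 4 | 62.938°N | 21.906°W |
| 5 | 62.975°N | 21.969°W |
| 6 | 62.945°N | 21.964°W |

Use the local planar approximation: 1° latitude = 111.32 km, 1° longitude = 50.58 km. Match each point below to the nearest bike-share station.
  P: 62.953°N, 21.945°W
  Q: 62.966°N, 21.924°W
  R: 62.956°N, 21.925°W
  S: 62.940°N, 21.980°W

P→6; Q→5; R→4; S→3

P at 62.953°N, 21.945°W:
  3: √((-0.016·111.32)² + (-0.032·50.58)²) = √(3.17239 + 2.61974) = 2.407 km
  4: √((-0.015·111.32)² + (0.039·50.58)²) = √(2.78823 + 3.89123) = 2.584 km
  5: √((0.022·111.32)² + (-0.024·50.58)²) = √(5.99780 + 1.47360) = 2.733 km
  6: √((-0.008·111.32)² + (-0.019·50.58)²) = √(0.79310 + 0.92356) = 1.310 km
  → nearest: 6 (1.310 km)
Q at 62.966°N, 21.924°W:
  3: √((-0.029·111.32)² + (-0.053·50.58)²) = √(10.42179 + 7.18637) = 4.196 km
  4: √((-0.028·111.32)² + (0.018·50.58)²) = √(9.71544 + 0.82890) = 3.247 km
  5: √((0.009·111.32)² + (-0.045·50.58)²) = √(1.00376 + 5.18063) = 2.487 km
  6: √((-0.021·111.32)² + (-0.040·50.58)²) = √(5.46493 + 4.09334) = 3.092 km
  → nearest: 5 (2.487 km)
R at 62.956°N, 21.925°W:
  3: √((-0.019·111.32)² + (-0.052·50.58)²) = √(4.47356 + 6.91774) = 3.375 km
  4: √((-0.018·111.32)² + (0.019·50.58)²) = √(4.01505 + 0.92356) = 2.222 km
  5: √((0.019·111.32)² + (-0.044·50.58)²) = √(4.47356 + 4.95294) = 3.070 km
  6: √((-0.011·111.32)² + (-0.039·50.58)²) = √(1.49945 + 3.89123) = 2.322 km
  → nearest: 4 (2.222 km)
S at 62.940°N, 21.980°W:
  3: √((-0.003·111.32)² + (0.003·50.58)²) = √(0.11153 + 0.02303) = 0.367 km
  4: √((-0.002·111.32)² + (0.074·50.58)²) = √(0.04957 + 14.00945) = 3.750 km
  5: √((0.035·111.32)² + (0.011·50.58)²) = √(15.18037 + 0.30956) = 3.936 km
  6: √((0.005·111.32)² + (0.016·50.58)²) = √(0.30980 + 0.65493) = 0.982 km
  → nearest: 3 (0.367 km)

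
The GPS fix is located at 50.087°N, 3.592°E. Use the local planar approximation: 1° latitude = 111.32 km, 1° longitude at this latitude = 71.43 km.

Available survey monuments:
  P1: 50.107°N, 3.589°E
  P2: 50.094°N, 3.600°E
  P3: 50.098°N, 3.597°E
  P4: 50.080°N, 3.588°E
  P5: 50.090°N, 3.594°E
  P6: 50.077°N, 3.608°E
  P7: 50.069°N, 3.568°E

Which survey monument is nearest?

Distances from 50.087°N, 3.592°E:
P1: 2.237 km
P2: 0.966 km
P3: 1.276 km
P4: 0.830 km
P5: 0.363 km
P6: 1.595 km
P7: 2.637 km
Minimum: P5 at 0.363 km.

P5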